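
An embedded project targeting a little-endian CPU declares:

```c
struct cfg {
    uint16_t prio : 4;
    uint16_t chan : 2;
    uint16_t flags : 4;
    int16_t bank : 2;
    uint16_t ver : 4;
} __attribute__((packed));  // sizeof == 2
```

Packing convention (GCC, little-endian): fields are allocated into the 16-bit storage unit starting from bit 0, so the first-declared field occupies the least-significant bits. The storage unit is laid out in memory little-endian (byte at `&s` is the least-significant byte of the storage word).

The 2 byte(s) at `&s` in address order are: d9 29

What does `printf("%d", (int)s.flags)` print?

7

[0]=0xd9 [1]=0x29 (little-endian) → word 0x29d9
prio:4 @ bit 0 → (0x29d9>>0)&0xf = 0x9
chan:2 @ bit 4 → (0x29d9>>4)&0x3 = 0x1
flags:4 @ bit 6 → (0x29d9>>6)&0xf = 0x7  ←
bank:2 @ bit 10 → (0x29d9>>10)&0x3 = 0x2
ver:4 @ bit 12 → (0x29d9>>12)&0xf = 0x2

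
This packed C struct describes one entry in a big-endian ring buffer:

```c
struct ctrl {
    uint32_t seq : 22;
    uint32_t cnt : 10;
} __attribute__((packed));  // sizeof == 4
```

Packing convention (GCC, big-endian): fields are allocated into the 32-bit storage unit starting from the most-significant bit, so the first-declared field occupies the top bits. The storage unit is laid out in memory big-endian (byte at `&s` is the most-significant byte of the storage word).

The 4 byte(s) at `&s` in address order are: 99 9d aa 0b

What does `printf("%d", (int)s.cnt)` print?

523

[0]=0x99 [1]=0x9d [2]=0xaa [3]=0x0b (big-endian) → word 0x999daa0b
seq:22 @ bit 10 → (0x999daa0b>>10)&0x3fffff = 0x26676a
cnt:10 @ bit 0 → (0x999daa0b>>0)&0x3ff = 0x20b  ←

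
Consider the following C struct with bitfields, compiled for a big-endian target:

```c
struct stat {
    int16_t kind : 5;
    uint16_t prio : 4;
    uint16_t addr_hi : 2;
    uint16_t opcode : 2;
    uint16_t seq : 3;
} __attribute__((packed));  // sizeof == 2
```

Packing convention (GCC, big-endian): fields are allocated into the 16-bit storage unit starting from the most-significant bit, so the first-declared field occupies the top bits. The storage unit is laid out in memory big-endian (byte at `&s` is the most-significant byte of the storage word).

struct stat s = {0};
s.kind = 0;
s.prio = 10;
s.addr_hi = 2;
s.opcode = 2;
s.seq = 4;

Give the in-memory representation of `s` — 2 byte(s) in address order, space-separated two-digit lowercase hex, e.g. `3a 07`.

kind (5b) val=0 bits=0x0 at bit 11: 0x0000
prio (4b) val=10 bits=0xa at bit 7: 0x0500
addr_hi (2b) val=2 bits=0x2 at bit 5: 0x0540
opcode (2b) val=2 bits=0x2 at bit 3: 0x0550
seq (3b) val=4 bits=0x4 at bit 0: 0x0554
word = 0x0554 → big-endian bytes:
  [0]=0x05  [1]=0x54

05 54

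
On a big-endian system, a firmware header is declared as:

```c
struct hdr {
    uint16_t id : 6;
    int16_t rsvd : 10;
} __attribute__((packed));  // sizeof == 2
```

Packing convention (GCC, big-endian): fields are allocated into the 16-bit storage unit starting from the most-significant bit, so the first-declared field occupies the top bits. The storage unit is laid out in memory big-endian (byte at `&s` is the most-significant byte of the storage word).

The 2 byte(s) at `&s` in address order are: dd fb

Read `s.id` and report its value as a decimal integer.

55

[0]=0xdd [1]=0xfb (big-endian) → word 0xddfb
id [10+:6] = (word>>10) & 0x3f = 55  ←
rsvd [0+:10] = (word>>0) & 0x3ff = 507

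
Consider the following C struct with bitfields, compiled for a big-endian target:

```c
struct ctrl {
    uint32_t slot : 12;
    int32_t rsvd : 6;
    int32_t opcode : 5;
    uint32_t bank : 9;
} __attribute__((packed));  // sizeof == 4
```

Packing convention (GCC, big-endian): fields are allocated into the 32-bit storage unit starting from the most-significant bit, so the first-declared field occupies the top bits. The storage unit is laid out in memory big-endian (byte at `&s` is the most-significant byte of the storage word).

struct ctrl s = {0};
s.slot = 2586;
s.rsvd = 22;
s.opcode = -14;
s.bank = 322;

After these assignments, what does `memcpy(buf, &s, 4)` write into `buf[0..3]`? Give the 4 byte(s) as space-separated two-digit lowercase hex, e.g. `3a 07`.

a1 a5 a5 42

slot (12b) val=2586 bits=0xa1a at bit 20: 0xa1a00000
rsvd (6b) val=22 bits=0x16 at bit 14: 0xa1a58000
opcode (5b) val=-14 bits=0x12 at bit 9: 0xa1a5a400
bank (9b) val=322 bits=0x142 at bit 0: 0xa1a5a542
word = 0xa1a5a542 → big-endian bytes:
  [0]=0xa1  [1]=0xa5  [2]=0xa5  [3]=0x42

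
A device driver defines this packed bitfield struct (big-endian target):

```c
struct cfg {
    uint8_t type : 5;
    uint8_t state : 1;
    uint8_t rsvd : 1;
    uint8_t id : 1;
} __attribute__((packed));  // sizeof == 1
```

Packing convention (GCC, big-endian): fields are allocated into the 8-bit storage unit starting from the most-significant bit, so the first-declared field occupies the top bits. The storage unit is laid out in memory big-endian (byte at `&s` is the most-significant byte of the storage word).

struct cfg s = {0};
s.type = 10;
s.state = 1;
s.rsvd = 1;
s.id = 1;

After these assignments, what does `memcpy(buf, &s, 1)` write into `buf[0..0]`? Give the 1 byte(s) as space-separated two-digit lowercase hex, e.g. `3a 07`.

type:5 = 10 → 0xa << 3 → word 0x50
state:1 = 1 → 0x1 << 2 → word 0x54
rsvd:1 = 1 → 0x1 << 1 → word 0x56
id:1 = 1 → 0x1 << 0 → word 0x57
word = 0x57 → big-endian bytes:
  [0]=0x57

57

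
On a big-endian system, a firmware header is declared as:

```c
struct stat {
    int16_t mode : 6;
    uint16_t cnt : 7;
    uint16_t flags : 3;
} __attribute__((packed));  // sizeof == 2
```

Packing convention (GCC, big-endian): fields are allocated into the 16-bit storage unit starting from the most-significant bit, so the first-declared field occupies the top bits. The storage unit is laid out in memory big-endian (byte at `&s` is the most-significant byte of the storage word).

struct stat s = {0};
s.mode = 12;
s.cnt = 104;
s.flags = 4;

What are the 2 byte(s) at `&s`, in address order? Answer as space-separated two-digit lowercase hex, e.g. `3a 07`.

33 44

mode:6 = 12 → 0xc << 10 → word 0x3000
cnt:7 = 104 → 0x68 << 3 → word 0x3340
flags:3 = 4 → 0x4 << 0 → word 0x3344
word = 0x3344 → big-endian bytes:
  [0]=0x33  [1]=0x44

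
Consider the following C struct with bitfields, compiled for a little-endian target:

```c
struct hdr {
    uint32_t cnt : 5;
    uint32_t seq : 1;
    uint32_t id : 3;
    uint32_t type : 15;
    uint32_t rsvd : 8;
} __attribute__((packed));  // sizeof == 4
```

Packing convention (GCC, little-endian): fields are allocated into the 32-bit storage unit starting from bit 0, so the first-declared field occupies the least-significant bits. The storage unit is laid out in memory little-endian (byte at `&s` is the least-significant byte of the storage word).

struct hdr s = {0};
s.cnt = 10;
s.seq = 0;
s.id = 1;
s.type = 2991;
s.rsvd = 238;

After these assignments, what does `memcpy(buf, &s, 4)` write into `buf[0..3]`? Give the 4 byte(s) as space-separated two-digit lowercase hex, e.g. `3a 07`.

4a 5e 17 ee

[0+:5] cnt=10 & 0x1f = 0xa; word=0x0000000a
[5+:1] seq=0 & 0x1 = 0x0; word=0x0000000a
[6+:3] id=1 & 0x7 = 0x1; word=0x0000004a
[9+:15] type=2991 & 0x7fff = 0xbaf; word=0x00175e4a
[24+:8] rsvd=238 & 0xff = 0xee; word=0xee175e4a
word = 0xee175e4a → little-endian bytes:
  [0]=0x4a  [1]=0x5e  [2]=0x17  [3]=0xee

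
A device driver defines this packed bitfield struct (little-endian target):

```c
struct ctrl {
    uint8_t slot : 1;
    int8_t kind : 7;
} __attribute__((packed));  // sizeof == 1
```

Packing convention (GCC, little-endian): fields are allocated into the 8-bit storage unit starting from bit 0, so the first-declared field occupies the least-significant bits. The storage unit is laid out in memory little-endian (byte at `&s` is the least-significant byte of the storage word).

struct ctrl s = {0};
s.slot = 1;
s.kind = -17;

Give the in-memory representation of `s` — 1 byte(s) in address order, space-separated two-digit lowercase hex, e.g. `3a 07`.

[0+:1] slot=1 & 0x1 = 0x1; word=0x01
[1+:7] kind=-17 & 0x7f = 0x6f; word=0xdf
word = 0xdf → little-endian bytes:
  [0]=0xdf

df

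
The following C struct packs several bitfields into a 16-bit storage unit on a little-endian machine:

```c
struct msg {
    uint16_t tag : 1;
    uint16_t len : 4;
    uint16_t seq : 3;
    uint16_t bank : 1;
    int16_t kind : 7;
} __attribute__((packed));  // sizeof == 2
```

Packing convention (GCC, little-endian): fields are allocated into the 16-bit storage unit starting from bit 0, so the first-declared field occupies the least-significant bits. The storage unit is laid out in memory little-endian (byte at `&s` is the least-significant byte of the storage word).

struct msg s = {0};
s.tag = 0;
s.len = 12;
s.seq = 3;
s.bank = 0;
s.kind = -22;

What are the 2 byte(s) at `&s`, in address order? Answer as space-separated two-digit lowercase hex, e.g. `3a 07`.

78 d4

tag:1 = 0 → 0x0 << 0 → word 0x0000
len:4 = 12 → 0xc << 1 → word 0x0018
seq:3 = 3 → 0x3 << 5 → word 0x0078
bank:1 = 0 → 0x0 << 8 → word 0x0078
kind:7 = -22 → 0x6a << 9 → word 0xd478
word = 0xd478 → little-endian bytes:
  [0]=0x78  [1]=0xd4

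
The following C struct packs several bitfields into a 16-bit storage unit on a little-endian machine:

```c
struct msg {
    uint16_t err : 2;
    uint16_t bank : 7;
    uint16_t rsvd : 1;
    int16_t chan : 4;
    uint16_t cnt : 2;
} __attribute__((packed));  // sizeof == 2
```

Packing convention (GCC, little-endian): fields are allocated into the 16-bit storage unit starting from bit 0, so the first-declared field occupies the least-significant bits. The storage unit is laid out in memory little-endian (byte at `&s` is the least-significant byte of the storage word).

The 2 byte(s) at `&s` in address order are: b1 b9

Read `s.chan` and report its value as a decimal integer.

-2

[0]=0xb1 [1]=0xb9 (little-endian) → word 0xb9b1
err:2 @ bit 0 → (0xb9b1>>0)&0x3 = 0x1
bank:7 @ bit 2 → (0xb9b1>>2)&0x7f = 0x6c
rsvd:1 @ bit 9 → (0xb9b1>>9)&0x1 = 0x0
chan:4 @ bit 10 → (0xb9b1>>10)&0xf = 0xe  ←
cnt:2 @ bit 14 → (0xb9b1>>14)&0x3 = 0x2
chan signed 4b, MSB=1: 14 - 16 = -2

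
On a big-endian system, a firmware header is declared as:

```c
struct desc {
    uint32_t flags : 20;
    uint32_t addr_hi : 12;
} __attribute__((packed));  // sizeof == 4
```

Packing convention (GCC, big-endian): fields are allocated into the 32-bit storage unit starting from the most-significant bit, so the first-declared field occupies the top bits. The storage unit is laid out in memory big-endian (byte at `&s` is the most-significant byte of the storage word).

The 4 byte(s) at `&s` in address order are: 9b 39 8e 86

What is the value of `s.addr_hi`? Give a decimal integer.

3718

[0]=0x9b [1]=0x39 [2]=0x8e [3]=0x86 (big-endian) → word 0x9b398e86
flags:20 @ bit 12 → (0x9b398e86>>12)&0xfffff = 0x9b398
addr_hi:12 @ bit 0 → (0x9b398e86>>0)&0xfff = 0xe86  ←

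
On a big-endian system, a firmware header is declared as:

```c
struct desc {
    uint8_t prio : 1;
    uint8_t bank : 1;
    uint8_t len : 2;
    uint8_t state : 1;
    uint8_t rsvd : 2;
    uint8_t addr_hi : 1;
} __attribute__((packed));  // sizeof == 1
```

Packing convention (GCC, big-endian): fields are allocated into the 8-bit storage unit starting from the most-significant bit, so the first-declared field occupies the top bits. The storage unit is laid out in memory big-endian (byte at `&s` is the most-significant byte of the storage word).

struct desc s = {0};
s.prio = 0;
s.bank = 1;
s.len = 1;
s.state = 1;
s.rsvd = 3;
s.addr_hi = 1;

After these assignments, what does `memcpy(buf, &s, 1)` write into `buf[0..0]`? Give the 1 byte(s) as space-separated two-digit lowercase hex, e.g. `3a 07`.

5f

[7+:1] prio=0 & 0x1 = 0x0; word=0x00
[6+:1] bank=1 & 0x1 = 0x1; word=0x40
[4+:2] len=1 & 0x3 = 0x1; word=0x50
[3+:1] state=1 & 0x1 = 0x1; word=0x58
[1+:2] rsvd=3 & 0x3 = 0x3; word=0x5e
[0+:1] addr_hi=1 & 0x1 = 0x1; word=0x5f
word = 0x5f → big-endian bytes:
  [0]=0x5f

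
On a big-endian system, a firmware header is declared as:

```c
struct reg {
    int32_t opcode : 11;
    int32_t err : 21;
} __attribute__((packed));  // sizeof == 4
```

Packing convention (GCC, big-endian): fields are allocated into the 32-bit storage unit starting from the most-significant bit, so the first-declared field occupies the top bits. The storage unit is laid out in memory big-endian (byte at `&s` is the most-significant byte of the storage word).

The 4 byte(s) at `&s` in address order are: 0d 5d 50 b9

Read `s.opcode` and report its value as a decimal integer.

106

[0]=0x0d [1]=0x5d [2]=0x50 [3]=0xb9 (big-endian) → word 0x0d5d50b9
opcode [21+:11] = (word>>21) & 0x7ff = 106  ←
err [0+:21] = (word>>0) & 0x1fffff = 1921209
opcode signed 11b, MSB=0: value = 106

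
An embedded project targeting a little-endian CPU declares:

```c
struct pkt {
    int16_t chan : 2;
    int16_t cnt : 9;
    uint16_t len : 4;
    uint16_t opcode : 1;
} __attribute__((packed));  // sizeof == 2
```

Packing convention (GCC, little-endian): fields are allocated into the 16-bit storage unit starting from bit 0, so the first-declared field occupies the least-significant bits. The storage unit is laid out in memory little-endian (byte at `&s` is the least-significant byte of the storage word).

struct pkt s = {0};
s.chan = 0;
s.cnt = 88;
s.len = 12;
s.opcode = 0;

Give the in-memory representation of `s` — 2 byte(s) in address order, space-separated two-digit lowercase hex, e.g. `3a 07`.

60 61

[0+:2] chan=0 & 0x3 = 0x0; word=0x0000
[2+:9] cnt=88 & 0x1ff = 0x58; word=0x0160
[11+:4] len=12 & 0xf = 0xc; word=0x6160
[15+:1] opcode=0 & 0x1 = 0x0; word=0x6160
word = 0x6160 → little-endian bytes:
  [0]=0x60  [1]=0x61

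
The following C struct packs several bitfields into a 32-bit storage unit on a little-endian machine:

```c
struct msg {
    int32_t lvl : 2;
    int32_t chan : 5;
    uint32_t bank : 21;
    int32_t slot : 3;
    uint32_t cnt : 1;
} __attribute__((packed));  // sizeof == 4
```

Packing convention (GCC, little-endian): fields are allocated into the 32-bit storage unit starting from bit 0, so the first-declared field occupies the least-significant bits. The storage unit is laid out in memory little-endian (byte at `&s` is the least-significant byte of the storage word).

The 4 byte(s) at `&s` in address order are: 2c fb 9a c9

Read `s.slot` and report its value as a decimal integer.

[0]=0x2c [1]=0xfb [2]=0x9a [3]=0xc9 (little-endian) → word 0xc99afb2c
lvl:2 @ bit 0 → (0xc99afb2c>>0)&0x3 = 0x0
chan:5 @ bit 2 → (0xc99afb2c>>2)&0x1f = 0xb
bank:21 @ bit 7 → (0xc99afb2c>>7)&0x1fffff = 0x1335f6
slot:3 @ bit 28 → (0xc99afb2c>>28)&0x7 = 0x4  ←
cnt:1 @ bit 31 → (0xc99afb2c>>31)&0x1 = 0x1
slot signed 3b, MSB=1: 4 - 8 = -4

-4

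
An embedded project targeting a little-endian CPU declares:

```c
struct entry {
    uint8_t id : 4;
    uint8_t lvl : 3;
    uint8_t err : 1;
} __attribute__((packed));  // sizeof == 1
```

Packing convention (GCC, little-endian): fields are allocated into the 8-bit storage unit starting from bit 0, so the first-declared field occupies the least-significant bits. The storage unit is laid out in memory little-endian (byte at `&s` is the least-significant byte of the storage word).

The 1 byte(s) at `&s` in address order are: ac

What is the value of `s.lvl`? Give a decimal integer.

2

[0]=0xac (little-endian) → word 0xac
id [0+:4] = (word>>0) & 0xf = 12
lvl [4+:3] = (word>>4) & 0x7 = 2  ←
err [7+:1] = (word>>7) & 0x1 = 1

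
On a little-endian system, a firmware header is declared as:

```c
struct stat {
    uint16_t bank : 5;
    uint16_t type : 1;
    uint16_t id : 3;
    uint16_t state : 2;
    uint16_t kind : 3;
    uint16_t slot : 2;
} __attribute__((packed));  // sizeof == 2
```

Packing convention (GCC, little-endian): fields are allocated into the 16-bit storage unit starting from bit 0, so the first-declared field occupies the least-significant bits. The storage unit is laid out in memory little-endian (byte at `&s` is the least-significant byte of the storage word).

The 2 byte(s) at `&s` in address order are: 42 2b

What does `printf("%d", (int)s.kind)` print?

[0]=0x42 [1]=0x2b (little-endian) → word 0x2b42
bank:5 @ bit 0 → (0x2b42>>0)&0x1f = 0x2
type:1 @ bit 5 → (0x2b42>>5)&0x1 = 0x0
id:3 @ bit 6 → (0x2b42>>6)&0x7 = 0x5
state:2 @ bit 9 → (0x2b42>>9)&0x3 = 0x1
kind:3 @ bit 11 → (0x2b42>>11)&0x7 = 0x5  ←
slot:2 @ bit 14 → (0x2b42>>14)&0x3 = 0x0

5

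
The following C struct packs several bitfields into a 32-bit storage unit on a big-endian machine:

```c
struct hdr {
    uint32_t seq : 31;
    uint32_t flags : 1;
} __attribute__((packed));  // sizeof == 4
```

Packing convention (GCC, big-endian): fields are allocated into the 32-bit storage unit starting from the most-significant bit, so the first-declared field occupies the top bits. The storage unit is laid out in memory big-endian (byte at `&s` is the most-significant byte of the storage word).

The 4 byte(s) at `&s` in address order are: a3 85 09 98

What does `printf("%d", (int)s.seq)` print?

[0]=0xa3 [1]=0x85 [2]=0x09 [3]=0x98 (big-endian) → word 0xa3850998
seq [1+:31] = (word>>1) & 0x7fffffff = 1371702476  ←
flags [0+:1] = (word>>0) & 0x1 = 0

1371702476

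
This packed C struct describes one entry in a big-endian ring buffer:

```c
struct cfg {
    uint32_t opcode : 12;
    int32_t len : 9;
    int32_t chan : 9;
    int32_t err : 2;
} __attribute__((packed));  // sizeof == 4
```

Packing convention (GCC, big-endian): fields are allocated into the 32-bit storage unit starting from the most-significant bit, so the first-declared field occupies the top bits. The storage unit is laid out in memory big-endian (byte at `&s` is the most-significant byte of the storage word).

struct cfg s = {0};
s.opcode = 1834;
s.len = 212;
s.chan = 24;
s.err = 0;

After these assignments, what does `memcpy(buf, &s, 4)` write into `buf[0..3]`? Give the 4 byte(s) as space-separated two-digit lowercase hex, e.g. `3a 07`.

opcode (12b) val=1834 bits=0x72a at bit 20: 0x72a00000
len (9b) val=212 bits=0xd4 at bit 11: 0x72a6a000
chan (9b) val=24 bits=0x18 at bit 2: 0x72a6a060
err (2b) val=0 bits=0x0 at bit 0: 0x72a6a060
word = 0x72a6a060 → big-endian bytes:
  [0]=0x72  [1]=0xa6  [2]=0xa0  [3]=0x60

72 a6 a0 60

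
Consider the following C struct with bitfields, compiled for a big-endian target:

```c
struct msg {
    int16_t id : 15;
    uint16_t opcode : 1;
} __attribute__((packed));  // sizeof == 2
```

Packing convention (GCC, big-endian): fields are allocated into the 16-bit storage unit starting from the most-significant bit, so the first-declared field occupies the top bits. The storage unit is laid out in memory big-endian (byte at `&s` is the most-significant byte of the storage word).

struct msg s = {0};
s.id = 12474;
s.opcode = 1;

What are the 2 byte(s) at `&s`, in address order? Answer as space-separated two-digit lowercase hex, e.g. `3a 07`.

id:15 = 12474 → 0x30ba << 1 → word 0x6174
opcode:1 = 1 → 0x1 << 0 → word 0x6175
word = 0x6175 → big-endian bytes:
  [0]=0x61  [1]=0x75

61 75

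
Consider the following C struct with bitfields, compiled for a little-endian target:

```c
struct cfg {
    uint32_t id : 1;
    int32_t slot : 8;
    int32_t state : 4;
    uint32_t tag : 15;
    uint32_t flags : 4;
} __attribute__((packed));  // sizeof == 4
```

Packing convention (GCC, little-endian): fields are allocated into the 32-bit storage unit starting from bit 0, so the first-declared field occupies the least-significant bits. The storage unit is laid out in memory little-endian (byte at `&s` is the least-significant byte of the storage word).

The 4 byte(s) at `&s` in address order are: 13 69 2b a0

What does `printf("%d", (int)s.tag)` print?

[0]=0x13 [1]=0x69 [2]=0x2b [3]=0xa0 (little-endian) → word 0xa02b6913
id [0+:1] = (word>>0) & 0x1 = 1
slot [1+:8] = (word>>1) & 0xff = 137
state [9+:4] = (word>>9) & 0xf = 4
tag [13+:15] = (word>>13) & 0x7fff = 347  ←
flags [28+:4] = (word>>28) & 0xf = 10

347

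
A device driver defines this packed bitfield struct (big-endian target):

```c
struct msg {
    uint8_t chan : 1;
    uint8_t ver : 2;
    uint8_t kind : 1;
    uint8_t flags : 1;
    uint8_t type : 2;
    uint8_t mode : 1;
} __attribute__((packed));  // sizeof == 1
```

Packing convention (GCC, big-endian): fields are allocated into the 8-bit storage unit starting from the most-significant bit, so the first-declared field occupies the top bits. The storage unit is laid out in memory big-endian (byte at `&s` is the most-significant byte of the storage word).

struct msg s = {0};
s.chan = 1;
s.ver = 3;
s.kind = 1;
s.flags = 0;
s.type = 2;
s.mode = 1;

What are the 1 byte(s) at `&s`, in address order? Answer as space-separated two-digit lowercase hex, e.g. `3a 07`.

chan:1 = 1 → 0x1 << 7 → word 0x80
ver:2 = 3 → 0x3 << 5 → word 0xe0
kind:1 = 1 → 0x1 << 4 → word 0xf0
flags:1 = 0 → 0x0 << 3 → word 0xf0
type:2 = 2 → 0x2 << 1 → word 0xf4
mode:1 = 1 → 0x1 << 0 → word 0xf5
word = 0xf5 → big-endian bytes:
  [0]=0xf5

f5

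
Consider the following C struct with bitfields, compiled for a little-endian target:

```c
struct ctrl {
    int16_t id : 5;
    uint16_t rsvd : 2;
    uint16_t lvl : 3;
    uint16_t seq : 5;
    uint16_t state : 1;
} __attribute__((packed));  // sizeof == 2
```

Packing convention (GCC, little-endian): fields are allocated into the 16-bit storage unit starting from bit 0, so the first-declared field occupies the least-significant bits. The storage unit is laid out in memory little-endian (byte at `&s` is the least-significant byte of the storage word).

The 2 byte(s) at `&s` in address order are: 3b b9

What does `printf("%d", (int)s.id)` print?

-5

[0]=0x3b [1]=0xb9 (little-endian) → word 0xb93b
id:5 @ bit 0 → (0xb93b>>0)&0x1f = 0x1b  ←
rsvd:2 @ bit 5 → (0xb93b>>5)&0x3 = 0x1
lvl:3 @ bit 7 → (0xb93b>>7)&0x7 = 0x2
seq:5 @ bit 10 → (0xb93b>>10)&0x1f = 0xe
state:1 @ bit 15 → (0xb93b>>15)&0x1 = 0x1
id signed 5b, MSB=1: 27 - 32 = -5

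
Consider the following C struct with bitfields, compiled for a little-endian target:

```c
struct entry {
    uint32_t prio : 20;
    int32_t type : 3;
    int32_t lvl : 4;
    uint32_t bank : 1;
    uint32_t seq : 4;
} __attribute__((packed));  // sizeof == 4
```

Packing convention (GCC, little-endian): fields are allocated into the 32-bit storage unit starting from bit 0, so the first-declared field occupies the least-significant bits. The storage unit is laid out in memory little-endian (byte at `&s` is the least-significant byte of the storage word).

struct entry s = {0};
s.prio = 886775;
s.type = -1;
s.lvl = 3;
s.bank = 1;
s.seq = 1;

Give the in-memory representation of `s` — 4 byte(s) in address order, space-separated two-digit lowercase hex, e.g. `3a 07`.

[0+:20] prio=886775 & 0xfffff = 0xd87f7; word=0x000d87f7
[20+:3] type=-1 & 0x7 = 0x7; word=0x007d87f7
[23+:4] lvl=3 & 0xf = 0x3; word=0x01fd87f7
[27+:1] bank=1 & 0x1 = 0x1; word=0x09fd87f7
[28+:4] seq=1 & 0xf = 0x1; word=0x19fd87f7
word = 0x19fd87f7 → little-endian bytes:
  [0]=0xf7  [1]=0x87  [2]=0xfd  [3]=0x19

f7 87 fd 19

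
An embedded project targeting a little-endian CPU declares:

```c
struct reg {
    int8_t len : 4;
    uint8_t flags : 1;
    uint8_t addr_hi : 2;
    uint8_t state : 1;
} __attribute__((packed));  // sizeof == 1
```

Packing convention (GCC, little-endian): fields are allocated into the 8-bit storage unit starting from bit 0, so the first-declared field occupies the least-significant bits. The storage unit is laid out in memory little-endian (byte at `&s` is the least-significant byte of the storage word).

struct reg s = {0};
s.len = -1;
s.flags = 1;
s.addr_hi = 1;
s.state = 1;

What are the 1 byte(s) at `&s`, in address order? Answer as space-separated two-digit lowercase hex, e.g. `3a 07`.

bf

[0+:4] len=-1 & 0xf = 0xf; word=0x0f
[4+:1] flags=1 & 0x1 = 0x1; word=0x1f
[5+:2] addr_hi=1 & 0x3 = 0x1; word=0x3f
[7+:1] state=1 & 0x1 = 0x1; word=0xbf
word = 0xbf → little-endian bytes:
  [0]=0xbf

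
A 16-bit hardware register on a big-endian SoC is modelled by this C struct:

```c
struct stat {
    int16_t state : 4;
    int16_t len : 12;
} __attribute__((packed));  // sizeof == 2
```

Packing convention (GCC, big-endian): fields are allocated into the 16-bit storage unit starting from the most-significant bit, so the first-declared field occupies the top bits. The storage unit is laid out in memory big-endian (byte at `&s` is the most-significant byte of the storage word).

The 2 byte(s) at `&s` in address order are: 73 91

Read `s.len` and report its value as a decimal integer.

[0]=0x73 [1]=0x91 (big-endian) → word 0x7391
state:4 @ bit 12 → (0x7391>>12)&0xf = 0x7
len:12 @ bit 0 → (0x7391>>0)&0xfff = 0x391  ←
len signed 12b, MSB=0: value = 913

913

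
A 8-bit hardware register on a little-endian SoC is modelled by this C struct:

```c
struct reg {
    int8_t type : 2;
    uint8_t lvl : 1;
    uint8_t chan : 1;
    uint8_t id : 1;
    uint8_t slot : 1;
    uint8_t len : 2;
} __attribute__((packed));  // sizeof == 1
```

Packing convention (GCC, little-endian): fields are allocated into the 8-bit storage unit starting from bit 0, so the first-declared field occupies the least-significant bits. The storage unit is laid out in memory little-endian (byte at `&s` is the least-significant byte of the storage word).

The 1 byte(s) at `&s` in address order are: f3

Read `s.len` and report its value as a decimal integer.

[0]=0xf3 (little-endian) → word 0xf3
type [0+:2] = (word>>0) & 0x3 = 3
lvl [2+:1] = (word>>2) & 0x1 = 0
chan [3+:1] = (word>>3) & 0x1 = 0
id [4+:1] = (word>>4) & 0x1 = 1
slot [5+:1] = (word>>5) & 0x1 = 1
len [6+:2] = (word>>6) & 0x3 = 3  ←

3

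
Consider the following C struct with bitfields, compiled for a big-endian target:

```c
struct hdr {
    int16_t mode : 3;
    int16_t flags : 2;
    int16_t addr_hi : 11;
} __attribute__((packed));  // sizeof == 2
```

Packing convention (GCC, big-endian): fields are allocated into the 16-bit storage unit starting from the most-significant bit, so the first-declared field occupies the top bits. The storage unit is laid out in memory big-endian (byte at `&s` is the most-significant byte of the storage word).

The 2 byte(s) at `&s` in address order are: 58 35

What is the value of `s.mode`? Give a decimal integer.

2

[0]=0x58 [1]=0x35 (big-endian) → word 0x5835
mode [13+:3] = (word>>13) & 0x7 = 2  ←
flags [11+:2] = (word>>11) & 0x3 = 3
addr_hi [0+:11] = (word>>0) & 0x7ff = 53
mode signed 3b, MSB=0: value = 2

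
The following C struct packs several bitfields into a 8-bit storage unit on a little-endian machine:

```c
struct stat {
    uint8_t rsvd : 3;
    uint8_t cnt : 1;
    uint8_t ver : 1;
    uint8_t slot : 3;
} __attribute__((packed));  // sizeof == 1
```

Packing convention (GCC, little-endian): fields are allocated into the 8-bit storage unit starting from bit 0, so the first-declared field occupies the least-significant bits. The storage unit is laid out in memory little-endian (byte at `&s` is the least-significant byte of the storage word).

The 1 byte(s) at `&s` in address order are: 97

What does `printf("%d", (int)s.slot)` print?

4

[0]=0x97 (little-endian) → word 0x97
rsvd:3 @ bit 0 → (0x97>>0)&0x7 = 0x7
cnt:1 @ bit 3 → (0x97>>3)&0x1 = 0x0
ver:1 @ bit 4 → (0x97>>4)&0x1 = 0x1
slot:3 @ bit 5 → (0x97>>5)&0x7 = 0x4  ←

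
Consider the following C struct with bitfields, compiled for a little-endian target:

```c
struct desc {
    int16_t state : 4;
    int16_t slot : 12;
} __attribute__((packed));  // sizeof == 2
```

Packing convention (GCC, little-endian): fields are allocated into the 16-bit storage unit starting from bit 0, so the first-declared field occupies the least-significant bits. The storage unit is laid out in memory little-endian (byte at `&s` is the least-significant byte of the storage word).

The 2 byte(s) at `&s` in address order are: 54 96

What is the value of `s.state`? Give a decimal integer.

4

[0]=0x54 [1]=0x96 (little-endian) → word 0x9654
state [0+:4] = (word>>0) & 0xf = 4  ←
slot [4+:12] = (word>>4) & 0xfff = 2405
state signed 4b, MSB=0: value = 4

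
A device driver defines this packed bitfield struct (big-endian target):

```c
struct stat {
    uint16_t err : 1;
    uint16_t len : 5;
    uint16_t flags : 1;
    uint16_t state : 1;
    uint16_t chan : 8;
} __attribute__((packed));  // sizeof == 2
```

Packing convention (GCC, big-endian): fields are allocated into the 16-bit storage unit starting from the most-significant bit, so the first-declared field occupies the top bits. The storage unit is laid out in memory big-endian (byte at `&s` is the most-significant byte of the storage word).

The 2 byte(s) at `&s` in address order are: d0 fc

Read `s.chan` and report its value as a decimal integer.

[0]=0xd0 [1]=0xfc (big-endian) → word 0xd0fc
err:1 @ bit 15 → (0xd0fc>>15)&0x1 = 0x1
len:5 @ bit 10 → (0xd0fc>>10)&0x1f = 0x14
flags:1 @ bit 9 → (0xd0fc>>9)&0x1 = 0x0
state:1 @ bit 8 → (0xd0fc>>8)&0x1 = 0x0
chan:8 @ bit 0 → (0xd0fc>>0)&0xff = 0xfc  ←

252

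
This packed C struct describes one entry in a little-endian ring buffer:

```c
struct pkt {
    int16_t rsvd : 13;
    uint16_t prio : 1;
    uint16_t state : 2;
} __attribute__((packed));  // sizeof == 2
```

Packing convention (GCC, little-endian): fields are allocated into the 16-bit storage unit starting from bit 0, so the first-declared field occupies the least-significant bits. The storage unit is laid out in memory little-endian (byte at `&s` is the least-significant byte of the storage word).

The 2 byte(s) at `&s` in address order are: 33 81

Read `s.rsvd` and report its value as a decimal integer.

[0]=0x33 [1]=0x81 (little-endian) → word 0x8133
rsvd [0+:13] = (word>>0) & 0x1fff = 307  ←
prio [13+:1] = (word>>13) & 0x1 = 0
state [14+:2] = (word>>14) & 0x3 = 2
rsvd signed 13b, MSB=0: value = 307

307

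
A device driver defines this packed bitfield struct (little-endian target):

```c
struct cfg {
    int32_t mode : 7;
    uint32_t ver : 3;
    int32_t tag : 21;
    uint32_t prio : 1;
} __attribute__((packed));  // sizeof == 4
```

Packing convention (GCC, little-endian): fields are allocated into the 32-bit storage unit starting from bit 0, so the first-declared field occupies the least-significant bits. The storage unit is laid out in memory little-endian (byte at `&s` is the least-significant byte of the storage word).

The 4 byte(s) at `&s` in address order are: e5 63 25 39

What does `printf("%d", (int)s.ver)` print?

[0]=0xe5 [1]=0x63 [2]=0x25 [3]=0x39 (little-endian) → word 0x392563e5
mode:7 @ bit 0 → (0x392563e5>>0)&0x7f = 0x65
ver:3 @ bit 7 → (0x392563e5>>7)&0x7 = 0x7  ←
tag:21 @ bit 10 → (0x392563e5>>10)&0x1fffff = 0xe4958
prio:1 @ bit 31 → (0x392563e5>>31)&0x1 = 0x0

7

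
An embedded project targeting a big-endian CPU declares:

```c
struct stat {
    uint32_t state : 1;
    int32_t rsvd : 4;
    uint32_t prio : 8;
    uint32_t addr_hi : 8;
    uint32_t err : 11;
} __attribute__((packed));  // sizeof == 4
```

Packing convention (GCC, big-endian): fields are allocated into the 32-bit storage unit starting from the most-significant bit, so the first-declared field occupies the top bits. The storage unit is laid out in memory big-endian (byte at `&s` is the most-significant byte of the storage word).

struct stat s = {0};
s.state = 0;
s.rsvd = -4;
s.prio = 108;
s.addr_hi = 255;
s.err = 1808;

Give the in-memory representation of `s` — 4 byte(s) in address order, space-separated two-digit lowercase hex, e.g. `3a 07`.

[31+:1] state=0 & 0x1 = 0x0; word=0x00000000
[27+:4] rsvd=-4 & 0xf = 0xc; word=0x60000000
[19+:8] prio=108 & 0xff = 0x6c; word=0x63600000
[11+:8] addr_hi=255 & 0xff = 0xff; word=0x6367f800
[0+:11] err=1808 & 0x7ff = 0x710; word=0x6367ff10
word = 0x6367ff10 → big-endian bytes:
  [0]=0x63  [1]=0x67  [2]=0xff  [3]=0x10

63 67 ff 10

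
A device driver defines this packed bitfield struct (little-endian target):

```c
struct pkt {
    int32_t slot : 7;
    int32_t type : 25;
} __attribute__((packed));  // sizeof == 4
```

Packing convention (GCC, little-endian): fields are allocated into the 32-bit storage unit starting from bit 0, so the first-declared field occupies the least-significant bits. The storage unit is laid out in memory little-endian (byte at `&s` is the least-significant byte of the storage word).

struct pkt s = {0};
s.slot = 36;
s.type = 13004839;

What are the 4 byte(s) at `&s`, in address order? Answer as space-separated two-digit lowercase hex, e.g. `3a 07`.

[0+:7] slot=36 & 0x7f = 0x24; word=0x00000024
[7+:25] type=13004839 & 0x1ffffff = 0xc67027; word=0x633813a4
word = 0x633813a4 → little-endian bytes:
  [0]=0xa4  [1]=0x13  [2]=0x38  [3]=0x63

a4 13 38 63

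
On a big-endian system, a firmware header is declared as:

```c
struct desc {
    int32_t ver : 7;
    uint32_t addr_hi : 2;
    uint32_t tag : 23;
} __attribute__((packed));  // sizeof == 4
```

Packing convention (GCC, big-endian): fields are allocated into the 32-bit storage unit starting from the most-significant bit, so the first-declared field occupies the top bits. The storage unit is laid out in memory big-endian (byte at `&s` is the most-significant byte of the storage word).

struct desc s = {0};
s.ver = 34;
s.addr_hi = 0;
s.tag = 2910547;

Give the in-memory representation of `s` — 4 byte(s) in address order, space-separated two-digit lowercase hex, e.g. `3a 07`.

ver:7 = 34 → 0x22 << 25 → word 0x44000000
addr_hi:2 = 0 → 0x0 << 23 → word 0x44000000
tag:23 = 2910547 → 0x2c6953 << 0 → word 0x442c6953
word = 0x442c6953 → big-endian bytes:
  [0]=0x44  [1]=0x2c  [2]=0x69  [3]=0x53

44 2c 69 53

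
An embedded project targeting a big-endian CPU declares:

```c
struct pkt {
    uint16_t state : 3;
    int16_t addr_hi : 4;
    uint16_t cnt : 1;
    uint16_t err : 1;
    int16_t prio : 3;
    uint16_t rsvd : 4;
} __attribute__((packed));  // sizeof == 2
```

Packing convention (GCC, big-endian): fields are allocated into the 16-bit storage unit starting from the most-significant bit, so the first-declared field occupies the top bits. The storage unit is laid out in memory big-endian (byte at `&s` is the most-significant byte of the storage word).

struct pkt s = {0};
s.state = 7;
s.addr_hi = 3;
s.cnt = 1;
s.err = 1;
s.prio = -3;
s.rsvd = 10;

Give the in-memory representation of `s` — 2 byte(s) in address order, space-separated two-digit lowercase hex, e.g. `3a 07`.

state:3 = 7 → 0x7 << 13 → word 0xe000
addr_hi:4 = 3 → 0x3 << 9 → word 0xe600
cnt:1 = 1 → 0x1 << 8 → word 0xe700
err:1 = 1 → 0x1 << 7 → word 0xe780
prio:3 = -3 → 0x5 << 4 → word 0xe7d0
rsvd:4 = 10 → 0xa << 0 → word 0xe7da
word = 0xe7da → big-endian bytes:
  [0]=0xe7  [1]=0xda

e7 da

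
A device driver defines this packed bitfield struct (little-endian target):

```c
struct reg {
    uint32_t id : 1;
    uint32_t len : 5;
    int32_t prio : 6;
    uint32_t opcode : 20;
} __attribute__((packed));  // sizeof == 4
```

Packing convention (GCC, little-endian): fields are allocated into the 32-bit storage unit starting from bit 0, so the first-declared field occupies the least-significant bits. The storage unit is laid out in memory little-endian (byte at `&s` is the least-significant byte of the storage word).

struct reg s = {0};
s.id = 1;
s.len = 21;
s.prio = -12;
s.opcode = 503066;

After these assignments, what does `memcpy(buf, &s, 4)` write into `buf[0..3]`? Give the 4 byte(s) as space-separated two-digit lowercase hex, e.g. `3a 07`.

2b ad d1 7a

[0+:1] id=1 & 0x1 = 0x1; word=0x00000001
[1+:5] len=21 & 0x1f = 0x15; word=0x0000002b
[6+:6] prio=-12 & 0x3f = 0x34; word=0x00000d2b
[12+:20] opcode=503066 & 0xfffff = 0x7ad1a; word=0x7ad1ad2b
word = 0x7ad1ad2b → little-endian bytes:
  [0]=0x2b  [1]=0xad  [2]=0xd1  [3]=0x7a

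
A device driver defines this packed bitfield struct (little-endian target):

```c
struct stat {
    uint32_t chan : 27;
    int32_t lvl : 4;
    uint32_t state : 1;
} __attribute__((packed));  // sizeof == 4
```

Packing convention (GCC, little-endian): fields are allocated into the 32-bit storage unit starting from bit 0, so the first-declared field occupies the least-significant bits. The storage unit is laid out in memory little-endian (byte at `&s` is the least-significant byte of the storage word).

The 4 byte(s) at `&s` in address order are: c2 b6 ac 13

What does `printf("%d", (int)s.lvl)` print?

2

[0]=0xc2 [1]=0xb6 [2]=0xac [3]=0x13 (little-endian) → word 0x13acb6c2
chan [0+:27] = (word>>0) & 0x7ffffff = 61650626
lvl [27+:4] = (word>>27) & 0xf = 2  ←
state [31+:1] = (word>>31) & 0x1 = 0
lvl signed 4b, MSB=0: value = 2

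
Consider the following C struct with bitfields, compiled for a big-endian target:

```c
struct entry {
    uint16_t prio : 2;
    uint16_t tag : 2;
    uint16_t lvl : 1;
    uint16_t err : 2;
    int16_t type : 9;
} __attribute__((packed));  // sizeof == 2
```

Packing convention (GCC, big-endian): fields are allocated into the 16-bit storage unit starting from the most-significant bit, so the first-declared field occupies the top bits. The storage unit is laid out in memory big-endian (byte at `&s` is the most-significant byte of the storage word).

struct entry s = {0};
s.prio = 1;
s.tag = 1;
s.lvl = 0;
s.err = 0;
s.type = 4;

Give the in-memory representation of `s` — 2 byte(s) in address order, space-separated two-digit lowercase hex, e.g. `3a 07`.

[14+:2] prio=1 & 0x3 = 0x1; word=0x4000
[12+:2] tag=1 & 0x3 = 0x1; word=0x5000
[11+:1] lvl=0 & 0x1 = 0x0; word=0x5000
[9+:2] err=0 & 0x3 = 0x0; word=0x5000
[0+:9] type=4 & 0x1ff = 0x4; word=0x5004
word = 0x5004 → big-endian bytes:
  [0]=0x50  [1]=0x04

50 04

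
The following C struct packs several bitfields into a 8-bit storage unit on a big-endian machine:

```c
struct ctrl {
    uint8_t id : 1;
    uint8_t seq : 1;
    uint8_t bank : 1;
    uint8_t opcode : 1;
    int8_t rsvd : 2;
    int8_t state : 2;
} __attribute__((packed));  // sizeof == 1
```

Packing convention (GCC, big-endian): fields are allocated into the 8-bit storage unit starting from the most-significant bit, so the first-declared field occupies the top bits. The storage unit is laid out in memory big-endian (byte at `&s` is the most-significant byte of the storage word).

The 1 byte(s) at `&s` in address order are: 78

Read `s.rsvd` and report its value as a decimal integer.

-2

[0]=0x78 (big-endian) → word 0x78
id [7+:1] = (word>>7) & 0x1 = 0
seq [6+:1] = (word>>6) & 0x1 = 1
bank [5+:1] = (word>>5) & 0x1 = 1
opcode [4+:1] = (word>>4) & 0x1 = 1
rsvd [2+:2] = (word>>2) & 0x3 = 2  ←
state [0+:2] = (word>>0) & 0x3 = 0
rsvd signed 2b, MSB=1: 2 - 4 = -2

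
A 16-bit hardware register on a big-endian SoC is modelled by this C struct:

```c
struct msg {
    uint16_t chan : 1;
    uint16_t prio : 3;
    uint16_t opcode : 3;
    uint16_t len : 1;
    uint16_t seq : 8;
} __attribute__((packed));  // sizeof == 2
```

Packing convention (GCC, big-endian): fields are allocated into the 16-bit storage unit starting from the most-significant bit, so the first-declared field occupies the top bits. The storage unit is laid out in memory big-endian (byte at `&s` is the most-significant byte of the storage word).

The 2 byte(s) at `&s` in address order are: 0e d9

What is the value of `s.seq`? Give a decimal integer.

217

[0]=0x0e [1]=0xd9 (big-endian) → word 0x0ed9
chan [15+:1] = (word>>15) & 0x1 = 0
prio [12+:3] = (word>>12) & 0x7 = 0
opcode [9+:3] = (word>>9) & 0x7 = 7
len [8+:1] = (word>>8) & 0x1 = 0
seq [0+:8] = (word>>0) & 0xff = 217  ←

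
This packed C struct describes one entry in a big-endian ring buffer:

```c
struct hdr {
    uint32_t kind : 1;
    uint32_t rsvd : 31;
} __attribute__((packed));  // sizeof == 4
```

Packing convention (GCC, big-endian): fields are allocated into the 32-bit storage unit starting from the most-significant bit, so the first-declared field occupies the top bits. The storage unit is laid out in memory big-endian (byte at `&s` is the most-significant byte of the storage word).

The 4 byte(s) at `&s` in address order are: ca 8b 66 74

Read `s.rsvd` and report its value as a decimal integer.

[0]=0xca [1]=0x8b [2]=0x66 [3]=0x74 (big-endian) → word 0xca8b6674
kind [31+:1] = (word>>31) & 0x1 = 1
rsvd [0+:31] = (word>>0) & 0x7fffffff = 1250649716  ←

1250649716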